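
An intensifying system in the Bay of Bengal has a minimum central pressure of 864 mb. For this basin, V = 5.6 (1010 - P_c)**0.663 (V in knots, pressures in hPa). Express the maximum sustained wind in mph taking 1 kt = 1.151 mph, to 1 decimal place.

ΔP = 1010 − 864 = 146 mb.
V ≈ 5.6 × 146^0.663 = 5.6 × 27.225 ≈ 152.459 kt.
152.459 × 1.151 ≈ 175.48 mph → 175.5 mph.

175.5 mph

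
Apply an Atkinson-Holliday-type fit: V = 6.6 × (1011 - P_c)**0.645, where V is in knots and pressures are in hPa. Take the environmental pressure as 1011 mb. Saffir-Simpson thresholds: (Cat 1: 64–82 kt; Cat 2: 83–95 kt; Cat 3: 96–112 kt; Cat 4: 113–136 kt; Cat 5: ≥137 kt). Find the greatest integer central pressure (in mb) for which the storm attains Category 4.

929 mb

Category 4 begins at V = 113 kt.
Required ΔP = (113/6.6)^(1/0.645) = 17.121^1.550 ≈ 81.74 mb.
P_c ≤ 1011 − 81.74 = 929.26, so the highest integer P_c is 929 mb.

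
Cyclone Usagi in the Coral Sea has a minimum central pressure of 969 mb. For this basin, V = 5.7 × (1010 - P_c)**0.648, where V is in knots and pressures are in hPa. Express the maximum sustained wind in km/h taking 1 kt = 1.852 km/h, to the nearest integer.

ΔP = 1010 − 969 = 41 mb.
V ≈ 5.7 × 41^0.648 = 5.7 × 11.094 ≈ 63.235 kt.
63.235 × 1.852 ≈ 117.11 km/h → 117 km/h.

117 km/h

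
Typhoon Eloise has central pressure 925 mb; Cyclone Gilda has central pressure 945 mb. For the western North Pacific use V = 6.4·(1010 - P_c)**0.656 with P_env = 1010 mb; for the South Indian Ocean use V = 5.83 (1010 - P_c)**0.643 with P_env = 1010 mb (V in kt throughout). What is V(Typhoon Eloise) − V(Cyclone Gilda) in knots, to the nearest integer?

Typhoon Eloise: ΔP = 85; V ≈ 6.4 × 85^0.656 ≈ 118.00 kt.
Cyclone Gilda: ΔP = 65; V ≈ 5.83 × 65^0.643 ≈ 85.38 kt.
Difference ≈ 118.00 − 85.38 = 32.62 → 33 kt.

33 kt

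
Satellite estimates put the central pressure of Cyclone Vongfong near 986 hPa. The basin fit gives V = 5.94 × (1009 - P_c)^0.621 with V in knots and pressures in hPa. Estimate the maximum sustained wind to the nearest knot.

ΔP = 1009 − 986 = 23 hPa.
23^0.621 ≈ 7.009.
V ≈ 5.94 × 7.009 ≈ 41.6 kt.

42 kt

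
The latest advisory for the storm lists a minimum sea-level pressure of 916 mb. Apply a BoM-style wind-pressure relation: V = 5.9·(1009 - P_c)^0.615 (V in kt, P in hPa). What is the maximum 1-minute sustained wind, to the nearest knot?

ΔP = 1009 − 916 = 93 mb.
93^0.615 ≈ 16.241.
V ≈ 5.9 × 16.241 ≈ 95.8 kt.

96 kt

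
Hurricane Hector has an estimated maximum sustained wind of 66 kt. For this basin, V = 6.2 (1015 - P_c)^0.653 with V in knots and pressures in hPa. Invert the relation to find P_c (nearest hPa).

978 hPa

ΔP = (V / 6.2)^(1/0.653) = (66/6.2)^1.531.
66/6.2 = 10.645; 10.645^1.531 ≈ 37.41 hPa.
P_c = 1015 − 37.41 = 977.59 ≈ 978 hPa.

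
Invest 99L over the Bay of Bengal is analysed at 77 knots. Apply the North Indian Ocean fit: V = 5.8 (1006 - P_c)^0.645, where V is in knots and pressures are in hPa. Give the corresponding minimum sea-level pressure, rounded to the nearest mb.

951 mb

ΔP = (V / 5.8)^(1/0.645) = (77/5.8)^1.550.
77/5.8 = 13.276; 13.276^1.550 ≈ 55.10 mb.
P_c = 1006 − 55.10 = 950.90 ≈ 951 mb.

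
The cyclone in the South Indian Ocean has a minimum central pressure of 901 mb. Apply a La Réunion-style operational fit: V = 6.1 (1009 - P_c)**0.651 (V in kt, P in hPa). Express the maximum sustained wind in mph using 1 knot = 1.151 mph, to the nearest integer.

ΔP = 1009 − 901 = 108 mb.
V ≈ 6.1 × 108^0.651 = 6.1 × 21.075 ≈ 128.555 kt.
128.555 × 1.151 ≈ 147.97 mph → 148 mph.

148 mph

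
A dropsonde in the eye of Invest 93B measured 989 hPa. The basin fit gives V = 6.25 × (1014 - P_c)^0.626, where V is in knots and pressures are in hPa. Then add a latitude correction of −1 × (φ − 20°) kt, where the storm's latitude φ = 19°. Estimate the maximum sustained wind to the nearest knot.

ΔP = 1014 − 989 = 25 hPa.
25^0.626 ≈ 7.501.
V ≈ 6.25 × 7.501 ≈ 46.9 kt.
Latitude correction: −1 × (19 − 20) = 1 kt.
Corrected V ≈ 47.9 kt → 48 kt.

48 kt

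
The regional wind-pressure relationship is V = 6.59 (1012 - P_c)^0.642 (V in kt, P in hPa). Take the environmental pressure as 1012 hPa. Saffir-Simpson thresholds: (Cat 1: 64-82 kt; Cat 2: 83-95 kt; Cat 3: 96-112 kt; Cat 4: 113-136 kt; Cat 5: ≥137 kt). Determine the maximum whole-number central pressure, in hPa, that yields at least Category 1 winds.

977 hPa

Category 1 begins at V = 64 kt.
Required ΔP = (64/6.59)^(1/0.642) = 9.712^1.558 ≈ 34.50 hPa.
P_c ≤ 1012 − 34.50 = 977.50, so the highest integer P_c is 977 hPa.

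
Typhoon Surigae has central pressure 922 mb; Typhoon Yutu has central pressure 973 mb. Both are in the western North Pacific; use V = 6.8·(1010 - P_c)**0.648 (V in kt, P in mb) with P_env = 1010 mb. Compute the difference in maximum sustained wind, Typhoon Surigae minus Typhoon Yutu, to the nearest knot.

Typhoon Surigae: ΔP = 88; V ≈ 6.8 × 88^0.648 ≈ 123.75 kt.
Typhoon Yutu: ΔP = 37; V ≈ 6.8 × 37^0.648 ≈ 70.58 kt.
Difference ≈ 123.75 − 70.58 = 53.17 → 53 kt.

53 kt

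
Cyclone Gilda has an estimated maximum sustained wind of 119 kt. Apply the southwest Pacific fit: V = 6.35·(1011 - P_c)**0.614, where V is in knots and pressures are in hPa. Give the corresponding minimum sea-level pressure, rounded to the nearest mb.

ΔP = (V / 6.35)^(1/0.614) = (119/6.35)^1.629.
119/6.35 = 18.740; 18.740^1.629 ≈ 118.28 mb.
P_c = 1011 − 118.28 = 892.72 ≈ 893 mb.

893 mb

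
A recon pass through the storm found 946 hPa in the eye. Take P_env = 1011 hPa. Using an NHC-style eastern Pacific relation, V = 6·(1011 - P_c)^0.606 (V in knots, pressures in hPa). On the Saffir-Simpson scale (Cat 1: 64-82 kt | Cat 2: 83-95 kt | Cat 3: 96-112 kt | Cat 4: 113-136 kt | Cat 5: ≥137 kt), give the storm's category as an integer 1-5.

1

ΔP = 1011 − 946 = 65 hPa.
V ≈ 6 × 65^0.606 = 6 × 12.55 ≈ 75 kt.
75 kt falls in the Category 1 band.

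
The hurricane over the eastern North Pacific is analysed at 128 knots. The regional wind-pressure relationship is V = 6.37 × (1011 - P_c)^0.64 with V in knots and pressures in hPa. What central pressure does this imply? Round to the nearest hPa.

902 hPa

ΔP = (V / 6.37)^(1/0.64) = (128/6.37)^1.562.
128/6.37 = 20.094; 20.094^1.562 ≈ 108.65 hPa.
P_c = 1011 − 108.65 = 902.35 ≈ 902 hPa.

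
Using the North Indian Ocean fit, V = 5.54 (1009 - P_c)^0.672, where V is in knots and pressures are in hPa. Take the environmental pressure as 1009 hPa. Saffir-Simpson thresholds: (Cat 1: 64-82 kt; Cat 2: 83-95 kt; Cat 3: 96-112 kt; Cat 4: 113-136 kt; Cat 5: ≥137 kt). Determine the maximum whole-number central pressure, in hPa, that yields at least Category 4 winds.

920 hPa

Category 4 begins at V = 113 kt.
Required ΔP = (113/5.54)^(1/0.672) = 20.397^1.488 ≈ 88.87 hPa.
P_c ≤ 1009 − 88.87 = 920.13, so the highest integer P_c is 920 hPa.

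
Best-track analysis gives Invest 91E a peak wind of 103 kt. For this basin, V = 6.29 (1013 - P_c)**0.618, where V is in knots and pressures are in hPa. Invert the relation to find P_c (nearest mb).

921 mb

ΔP = (V / 6.29)^(1/0.618) = (103/6.29)^1.618.
103/6.29 = 16.375; 16.375^1.618 ≈ 92.19 mb.
P_c = 1013 − 92.19 = 920.81 ≈ 921 mb.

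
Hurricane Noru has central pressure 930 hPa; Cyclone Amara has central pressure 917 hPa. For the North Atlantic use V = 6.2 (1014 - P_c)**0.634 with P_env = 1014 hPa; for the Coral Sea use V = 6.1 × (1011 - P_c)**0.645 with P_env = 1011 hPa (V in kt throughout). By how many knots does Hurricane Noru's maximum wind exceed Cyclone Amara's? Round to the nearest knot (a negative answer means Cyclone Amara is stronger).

Hurricane Noru: ΔP = 84; V ≈ 6.2 × 84^0.634 ≈ 102.89 kt.
Cyclone Amara: ΔP = 94; V ≈ 6.1 × 94^0.645 ≈ 114.29 kt.
Difference ≈ 102.89 − 114.29 = -11.40 → -11 kt.

-11 kt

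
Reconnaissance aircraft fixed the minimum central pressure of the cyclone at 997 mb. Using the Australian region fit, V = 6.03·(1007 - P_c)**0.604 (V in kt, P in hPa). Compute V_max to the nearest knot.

24 kt

ΔP = 1007 − 997 = 10 mb.
10^0.604 ≈ 4.018.
V ≈ 6.03 × 4.018 ≈ 24.2 kt.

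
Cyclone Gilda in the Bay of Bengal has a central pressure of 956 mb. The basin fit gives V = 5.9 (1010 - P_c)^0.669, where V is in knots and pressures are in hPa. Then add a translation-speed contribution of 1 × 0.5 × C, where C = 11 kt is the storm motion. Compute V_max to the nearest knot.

91 kt

ΔP = 1010 − 956 = 54 mb.
54^0.669 ≈ 14.420.
V ≈ 5.9 × 14.420 ≈ 85.1 kt.
Translation term: 1 × 0.5 × 11 = 5.5 kt.
Corrected V ≈ 90.6 kt → 91 kt.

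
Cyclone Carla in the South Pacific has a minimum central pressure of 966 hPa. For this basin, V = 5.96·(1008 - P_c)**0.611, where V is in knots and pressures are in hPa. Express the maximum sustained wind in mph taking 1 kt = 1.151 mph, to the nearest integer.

67 mph

ΔP = 1008 − 966 = 42 hPa.
V ≈ 5.96 × 42^0.611 = 5.96 × 9.813 ≈ 58.486 kt.
58.486 × 1.151 ≈ 67.32 mph → 67 mph.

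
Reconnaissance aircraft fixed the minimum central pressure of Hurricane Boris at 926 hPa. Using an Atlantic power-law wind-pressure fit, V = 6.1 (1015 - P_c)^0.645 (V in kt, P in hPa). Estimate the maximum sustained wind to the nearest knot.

110 kt

ΔP = 1015 − 926 = 89 hPa.
89^0.645 ≈ 18.087.
V ≈ 6.1 × 18.087 ≈ 110.3 kt.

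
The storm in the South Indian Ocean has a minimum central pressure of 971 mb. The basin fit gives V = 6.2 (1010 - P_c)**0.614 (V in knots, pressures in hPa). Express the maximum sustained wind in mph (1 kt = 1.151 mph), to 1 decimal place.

67.7 mph

ΔP = 1010 − 971 = 39 mb.
V ≈ 6.2 × 39^0.614 = 6.2 × 9.482 ≈ 58.790 kt.
58.790 × 1.151 ≈ 67.67 mph → 67.7 mph.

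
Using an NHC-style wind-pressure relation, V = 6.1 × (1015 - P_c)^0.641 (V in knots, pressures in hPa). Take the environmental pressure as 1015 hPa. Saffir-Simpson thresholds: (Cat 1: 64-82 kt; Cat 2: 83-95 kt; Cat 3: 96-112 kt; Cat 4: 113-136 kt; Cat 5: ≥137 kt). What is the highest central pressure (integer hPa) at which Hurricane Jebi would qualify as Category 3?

Category 3 begins at V = 96 kt.
Required ΔP = (96/6.1)^(1/0.641) = 15.738^1.560 ≈ 73.67 hPa.
P_c ≤ 1015 − 73.67 = 941.33, so the highest integer P_c is 941 hPa.

941 hPa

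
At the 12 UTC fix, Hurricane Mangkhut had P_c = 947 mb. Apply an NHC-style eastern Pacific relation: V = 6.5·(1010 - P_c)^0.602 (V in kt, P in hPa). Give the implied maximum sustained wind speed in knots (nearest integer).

79 kt

ΔP = 1010 − 947 = 63 mb.
63^0.602 ≈ 12.112.
V ≈ 6.5 × 12.112 ≈ 78.7 kt.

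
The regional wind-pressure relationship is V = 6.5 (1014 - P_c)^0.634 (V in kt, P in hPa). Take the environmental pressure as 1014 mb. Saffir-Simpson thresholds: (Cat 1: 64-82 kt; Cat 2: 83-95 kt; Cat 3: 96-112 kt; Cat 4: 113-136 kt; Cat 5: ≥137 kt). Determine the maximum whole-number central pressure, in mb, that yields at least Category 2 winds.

Category 2 begins at V = 83 kt.
Required ΔP = (83/6.5)^(1/0.634) = 12.769^1.577 ≈ 55.56 mb.
P_c ≤ 1014 − 55.56 = 958.44, so the highest integer P_c is 958 mb.

958 mb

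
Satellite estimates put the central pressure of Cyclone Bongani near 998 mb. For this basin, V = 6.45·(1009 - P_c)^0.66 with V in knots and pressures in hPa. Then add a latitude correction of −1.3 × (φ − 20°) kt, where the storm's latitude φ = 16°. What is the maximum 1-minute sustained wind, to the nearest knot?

37 kt

ΔP = 1009 − 998 = 11 mb.
11^0.66 ≈ 4.868.
V ≈ 6.45 × 4.868 ≈ 31.4 kt.
Latitude correction: −1.3 × (16 − 20) = 5.2 kt.
Corrected V ≈ 36.6 kt → 37 kt.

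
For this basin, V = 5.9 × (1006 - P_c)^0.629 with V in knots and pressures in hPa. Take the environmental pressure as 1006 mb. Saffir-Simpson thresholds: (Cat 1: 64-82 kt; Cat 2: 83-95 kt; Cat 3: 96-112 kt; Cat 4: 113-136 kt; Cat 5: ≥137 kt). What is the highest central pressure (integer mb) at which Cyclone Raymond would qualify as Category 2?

Category 2 begins at V = 83 kt.
Required ΔP = (83/5.9)^(1/0.629) = 14.068^1.590 ≈ 66.91 mb.
P_c ≤ 1006 − 66.91 = 939.09, so the highest integer P_c is 939 mb.

939 mb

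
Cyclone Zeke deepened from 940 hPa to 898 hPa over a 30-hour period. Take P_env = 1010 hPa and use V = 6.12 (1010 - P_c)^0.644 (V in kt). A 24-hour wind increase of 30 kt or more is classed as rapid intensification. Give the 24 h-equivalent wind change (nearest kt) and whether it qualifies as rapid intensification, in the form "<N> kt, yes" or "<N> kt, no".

V₁: ΔP = 70, V ≈ 6.12 × 70^0.644 ≈ 94.40 kt.
V₂: ΔP = 112, V ≈ 6.12 × 112^0.644 ≈ 127.78 kt.
ΔV over 30 h = 33.38 kt → 24 h equivalent = 33.38 × 24/30 ≈ 26.70 kt.
27 kt < 30 kt ⇒ not rapid intensification.

27 kt, no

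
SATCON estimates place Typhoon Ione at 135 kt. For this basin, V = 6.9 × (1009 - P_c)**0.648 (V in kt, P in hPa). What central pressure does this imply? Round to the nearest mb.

ΔP = (V / 6.9)^(1/0.648) = (135/6.9)^1.543.
135/6.9 = 19.565; 19.565^1.543 ≈ 98.41 mb.
P_c = 1009 − 98.41 = 910.59 ≈ 911 mb.

911 mb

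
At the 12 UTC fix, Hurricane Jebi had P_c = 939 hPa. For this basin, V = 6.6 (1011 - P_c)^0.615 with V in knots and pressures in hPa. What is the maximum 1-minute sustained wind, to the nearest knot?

ΔP = 1011 − 939 = 72 hPa.
72^0.615 ≈ 13.876.
V ≈ 6.6 × 13.876 ≈ 91.6 kt.

92 kt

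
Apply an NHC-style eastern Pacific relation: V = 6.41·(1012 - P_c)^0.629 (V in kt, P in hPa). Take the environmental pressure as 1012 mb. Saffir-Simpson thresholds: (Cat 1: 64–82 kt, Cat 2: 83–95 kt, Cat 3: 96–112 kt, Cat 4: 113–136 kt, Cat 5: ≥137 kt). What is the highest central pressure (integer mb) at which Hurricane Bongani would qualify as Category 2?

Category 2 begins at V = 83 kt.
Required ΔP = (83/6.41)^(1/0.629) = 12.949^1.590 ≈ 58.65 mb.
P_c ≤ 1012 − 58.65 = 953.35, so the highest integer P_c is 953 mb.

953 mb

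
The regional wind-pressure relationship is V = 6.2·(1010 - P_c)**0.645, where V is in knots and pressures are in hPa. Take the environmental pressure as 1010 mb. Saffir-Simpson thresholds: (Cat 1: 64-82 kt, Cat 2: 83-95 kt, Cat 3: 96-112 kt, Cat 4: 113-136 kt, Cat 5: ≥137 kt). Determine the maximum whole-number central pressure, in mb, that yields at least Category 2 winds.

Category 2 begins at V = 83 kt.
Required ΔP = (83/6.2)^(1/0.645) = 13.387^1.550 ≈ 55.82 mb.
P_c ≤ 1010 − 55.82 = 954.18, so the highest integer P_c is 954 mb.

954 mb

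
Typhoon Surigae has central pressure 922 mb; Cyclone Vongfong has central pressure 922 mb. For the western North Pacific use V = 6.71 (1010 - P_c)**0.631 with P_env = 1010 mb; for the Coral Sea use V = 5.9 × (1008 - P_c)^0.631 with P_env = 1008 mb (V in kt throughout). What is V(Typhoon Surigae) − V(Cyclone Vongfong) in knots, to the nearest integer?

15 kt

Typhoon Surigae: ΔP = 88; V ≈ 6.71 × 88^0.631 ≈ 113.16 kt.
Cyclone Vongfong: ΔP = 86; V ≈ 5.9 × 86^0.631 ≈ 98.07 kt.
Difference ≈ 113.16 − 98.07 = 15.09 → 15 kt.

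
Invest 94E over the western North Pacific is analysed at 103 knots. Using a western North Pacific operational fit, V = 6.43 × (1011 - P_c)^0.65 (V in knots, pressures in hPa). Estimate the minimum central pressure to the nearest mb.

ΔP = (V / 6.43)^(1/0.65) = (103/6.43)^1.538.
103/6.43 = 16.019; 16.019^1.538 ≈ 71.33 mb.
P_c = 1011 − 71.33 = 939.67 ≈ 940 mb.

940 mb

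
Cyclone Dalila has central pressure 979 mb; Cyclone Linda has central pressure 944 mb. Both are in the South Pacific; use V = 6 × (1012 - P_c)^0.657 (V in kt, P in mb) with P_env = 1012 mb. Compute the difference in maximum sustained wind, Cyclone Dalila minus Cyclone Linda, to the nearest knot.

Cyclone Dalila: ΔP = 33; V ≈ 6 × 33^0.657 ≈ 59.68 kt.
Cyclone Linda: ΔP = 68; V ≈ 6 × 68^0.657 ≈ 95.96 kt.
Difference ≈ 59.68 − 95.96 = -36.28 → -36 kt.

-36 kt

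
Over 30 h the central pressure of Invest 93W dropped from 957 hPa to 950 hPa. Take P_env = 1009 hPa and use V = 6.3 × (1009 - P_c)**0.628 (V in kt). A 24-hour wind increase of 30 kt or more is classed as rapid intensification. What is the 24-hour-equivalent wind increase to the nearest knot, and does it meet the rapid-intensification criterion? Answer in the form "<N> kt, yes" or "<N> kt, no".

V₁: ΔP = 52, V ≈ 6.3 × 52^0.628 ≈ 75.33 kt.
V₂: ΔP = 59, V ≈ 6.3 × 59^0.628 ≈ 81.55 kt.
ΔV over 30 h = 6.22 kt → 24 h equivalent = 6.22 × 24/30 ≈ 4.98 kt.
5 kt < 30 kt ⇒ not rapid intensification.

5 kt, no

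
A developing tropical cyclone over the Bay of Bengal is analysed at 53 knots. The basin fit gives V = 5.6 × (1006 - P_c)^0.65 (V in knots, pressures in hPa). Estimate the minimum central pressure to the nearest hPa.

ΔP = (V / 5.6)^(1/0.65) = (53/5.6)^1.538.
53/5.6 = 9.464; 9.464^1.538 ≈ 31.74 hPa.
P_c = 1006 − 31.74 = 974.26 ≈ 974 hPa.

974 hPa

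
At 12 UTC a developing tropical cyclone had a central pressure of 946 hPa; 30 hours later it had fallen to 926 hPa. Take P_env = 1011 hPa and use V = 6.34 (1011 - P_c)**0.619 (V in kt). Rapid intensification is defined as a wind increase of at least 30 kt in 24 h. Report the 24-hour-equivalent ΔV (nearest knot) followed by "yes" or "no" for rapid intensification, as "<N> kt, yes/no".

V₁: ΔP = 65, V ≈ 6.34 × 65^0.619 ≈ 84.00 kt.
V₂: ΔP = 85, V ≈ 6.34 × 85^0.619 ≈ 99.17 kt.
ΔV over 30 h = 15.17 kt → 24 h equivalent = 15.17 × 24/30 ≈ 12.14 kt.
12 kt < 30 kt ⇒ not rapid intensification.

12 kt, no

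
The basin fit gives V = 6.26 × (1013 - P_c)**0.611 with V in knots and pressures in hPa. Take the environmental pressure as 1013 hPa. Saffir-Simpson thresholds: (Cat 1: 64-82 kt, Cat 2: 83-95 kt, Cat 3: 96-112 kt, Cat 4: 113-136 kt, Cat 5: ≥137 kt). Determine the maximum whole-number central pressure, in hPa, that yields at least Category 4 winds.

Category 4 begins at V = 113 kt.
Required ΔP = (113/6.26)^(1/0.611) = 18.051^1.637 ≈ 113.89 hPa.
P_c ≤ 1013 − 113.89 = 899.11, so the highest integer P_c is 899 hPa.

899 hPa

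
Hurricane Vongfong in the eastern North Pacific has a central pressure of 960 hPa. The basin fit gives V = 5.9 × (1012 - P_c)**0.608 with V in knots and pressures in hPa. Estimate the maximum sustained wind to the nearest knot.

ΔP = 1012 − 960 = 52 hPa.
52^0.608 ≈ 11.049.
V ≈ 5.9 × 11.049 ≈ 65.2 kt.

65 kt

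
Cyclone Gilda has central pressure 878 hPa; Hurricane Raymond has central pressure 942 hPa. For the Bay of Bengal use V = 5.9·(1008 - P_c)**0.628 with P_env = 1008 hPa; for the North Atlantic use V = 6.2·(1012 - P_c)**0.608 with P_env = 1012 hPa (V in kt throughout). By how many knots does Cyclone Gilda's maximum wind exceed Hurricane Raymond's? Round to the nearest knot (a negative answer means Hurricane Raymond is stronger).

43 kt

Cyclone Gilda: ΔP = 130; V ≈ 5.9 × 130^0.628 ≈ 125.43 kt.
Hurricane Raymond: ΔP = 70; V ≈ 6.2 × 70^0.608 ≈ 82.08 kt.
Difference ≈ 125.43 − 82.08 = 43.35 → 43 kt.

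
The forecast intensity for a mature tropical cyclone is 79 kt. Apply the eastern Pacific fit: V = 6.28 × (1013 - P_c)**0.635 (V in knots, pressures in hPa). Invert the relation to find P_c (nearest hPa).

959 hPa

ΔP = (V / 6.28)^(1/0.635) = (79/6.28)^1.575.
79/6.28 = 12.580; 12.580^1.575 ≈ 53.92 hPa.
P_c = 1013 − 53.92 = 959.08 ≈ 959 hPa.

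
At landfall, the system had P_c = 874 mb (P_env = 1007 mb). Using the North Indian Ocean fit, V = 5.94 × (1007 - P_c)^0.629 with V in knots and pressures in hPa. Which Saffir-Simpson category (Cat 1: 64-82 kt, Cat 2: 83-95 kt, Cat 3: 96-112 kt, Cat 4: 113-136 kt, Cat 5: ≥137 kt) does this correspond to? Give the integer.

4

ΔP = 1007 − 874 = 133 mb.
V ≈ 5.94 × 133^0.629 = 5.94 × 21.67 ≈ 129 kt.
129 kt falls in the Category 4 band.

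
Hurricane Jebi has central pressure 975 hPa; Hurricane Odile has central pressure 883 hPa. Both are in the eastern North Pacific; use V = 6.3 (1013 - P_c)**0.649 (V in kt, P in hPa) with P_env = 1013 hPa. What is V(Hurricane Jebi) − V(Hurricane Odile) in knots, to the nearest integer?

Hurricane Jebi: ΔP = 38; V ≈ 6.3 × 38^0.649 ≈ 66.78 kt.
Hurricane Odile: ΔP = 130; V ≈ 6.3 × 130^0.649 ≈ 148.35 kt.
Difference ≈ 66.78 − 148.35 = -81.57 → -82 kt.

-82 kt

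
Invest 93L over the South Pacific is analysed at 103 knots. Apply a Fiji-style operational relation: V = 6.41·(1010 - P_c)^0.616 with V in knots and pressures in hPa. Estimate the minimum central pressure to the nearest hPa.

ΔP = (V / 6.41)^(1/0.616) = (103/6.41)^1.623.
103/6.41 = 16.069; 16.069^1.623 ≈ 90.73 hPa.
P_c = 1010 − 90.73 = 919.27 ≈ 919 hPa.

919 hPa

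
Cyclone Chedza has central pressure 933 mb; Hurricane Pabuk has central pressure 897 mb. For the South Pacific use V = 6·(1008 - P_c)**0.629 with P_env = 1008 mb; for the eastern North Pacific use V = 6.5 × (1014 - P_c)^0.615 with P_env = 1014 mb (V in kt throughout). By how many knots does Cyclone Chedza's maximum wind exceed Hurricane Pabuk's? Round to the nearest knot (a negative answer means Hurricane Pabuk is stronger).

Cyclone Chedza: ΔP = 75; V ≈ 6 × 75^0.629 ≈ 90.69 kt.
Hurricane Pabuk: ΔP = 117; V ≈ 6.5 × 117^0.615 ≈ 121.58 kt.
Difference ≈ 90.69 − 121.58 = -30.89 → -31 kt.

-31 kt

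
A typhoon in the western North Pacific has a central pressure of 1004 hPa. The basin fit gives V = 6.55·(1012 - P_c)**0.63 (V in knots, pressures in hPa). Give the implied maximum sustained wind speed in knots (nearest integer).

24 kt

ΔP = 1012 − 1004 = 8 hPa.
8^0.63 ≈ 3.706.
V ≈ 6.55 × 3.706 ≈ 24.3 kt.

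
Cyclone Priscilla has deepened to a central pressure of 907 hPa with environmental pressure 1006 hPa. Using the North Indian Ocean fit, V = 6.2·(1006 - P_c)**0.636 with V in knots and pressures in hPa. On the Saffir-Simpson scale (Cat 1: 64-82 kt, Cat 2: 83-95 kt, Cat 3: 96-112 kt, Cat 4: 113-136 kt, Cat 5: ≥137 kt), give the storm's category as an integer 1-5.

ΔP = 1006 − 907 = 99 hPa.
V ≈ 6.2 × 99^0.636 = 6.2 × 18.59 ≈ 115 kt.
115 kt falls in the Category 4 band.

4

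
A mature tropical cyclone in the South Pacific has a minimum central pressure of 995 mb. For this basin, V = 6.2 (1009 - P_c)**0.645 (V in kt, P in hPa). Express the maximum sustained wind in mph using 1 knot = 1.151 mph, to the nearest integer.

39 mph

ΔP = 1009 − 995 = 14 mb.
V ≈ 6.2 × 14^0.645 = 6.2 × 5.486 ≈ 34.013 kt.
34.013 × 1.151 ≈ 39.15 mph → 39 mph.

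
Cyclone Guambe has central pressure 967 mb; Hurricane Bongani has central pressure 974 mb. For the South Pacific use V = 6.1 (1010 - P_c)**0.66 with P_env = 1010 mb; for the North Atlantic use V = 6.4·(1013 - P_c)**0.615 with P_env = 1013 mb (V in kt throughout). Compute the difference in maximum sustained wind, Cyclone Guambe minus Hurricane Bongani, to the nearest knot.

12 kt

Cyclone Guambe: ΔP = 43; V ≈ 6.1 × 43^0.66 ≈ 73.02 kt.
Hurricane Bongani: ΔP = 39; V ≈ 6.4 × 39^0.615 ≈ 60.91 kt.
Difference ≈ 73.02 − 60.91 = 12.11 → 12 kt.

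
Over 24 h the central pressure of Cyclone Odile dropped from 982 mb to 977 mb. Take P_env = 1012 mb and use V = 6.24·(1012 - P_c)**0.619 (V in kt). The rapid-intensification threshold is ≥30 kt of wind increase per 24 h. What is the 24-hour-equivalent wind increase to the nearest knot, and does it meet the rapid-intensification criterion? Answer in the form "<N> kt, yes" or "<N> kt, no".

5 kt, no

V₁: ΔP = 30, V ≈ 6.24 × 30^0.619 ≈ 51.23 kt.
V₂: ΔP = 35, V ≈ 6.24 × 35^0.619 ≈ 56.36 kt.
ΔV over 24 h = 5.13 kt → 24 h equivalent = 5.13 × 24/24 ≈ 5.13 kt.
5 kt < 30 kt ⇒ not rapid intensification.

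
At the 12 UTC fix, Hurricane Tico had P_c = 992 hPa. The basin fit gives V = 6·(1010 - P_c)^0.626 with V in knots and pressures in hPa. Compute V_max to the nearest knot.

ΔP = 1010 − 992 = 18 hPa.
18^0.626 ≈ 6.107.
V ≈ 6 × 6.107 ≈ 36.6 kt.

37 kt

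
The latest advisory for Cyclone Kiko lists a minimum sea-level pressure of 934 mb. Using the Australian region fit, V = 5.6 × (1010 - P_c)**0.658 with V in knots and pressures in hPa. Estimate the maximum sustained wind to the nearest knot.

ΔP = 1010 − 934 = 76 mb.
76^0.658 ≈ 17.281.
V ≈ 5.6 × 17.281 ≈ 96.8 kt.

97 kt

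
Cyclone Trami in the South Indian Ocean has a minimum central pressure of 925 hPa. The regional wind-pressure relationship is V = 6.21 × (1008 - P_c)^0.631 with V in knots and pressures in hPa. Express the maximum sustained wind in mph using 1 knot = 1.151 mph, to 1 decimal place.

ΔP = 1008 − 925 = 83 hPa.
V ≈ 6.21 × 83^0.631 = 6.21 × 16.253 ≈ 100.932 kt.
100.932 × 1.151 ≈ 116.17 mph → 116.2 mph.

116.2 mph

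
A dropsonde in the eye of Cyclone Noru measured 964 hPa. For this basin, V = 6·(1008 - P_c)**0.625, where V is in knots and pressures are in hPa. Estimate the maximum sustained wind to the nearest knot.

ΔP = 1008 − 964 = 44 hPa.
44^0.625 ≈ 10.645.
V ≈ 6 × 10.645 ≈ 63.9 kt.

64 kt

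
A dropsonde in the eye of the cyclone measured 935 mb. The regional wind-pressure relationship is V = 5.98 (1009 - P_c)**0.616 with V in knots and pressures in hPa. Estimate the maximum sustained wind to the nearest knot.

85 kt

ΔP = 1009 − 935 = 74 mb.
74^0.616 ≈ 14.173.
V ≈ 5.98 × 14.173 ≈ 84.8 kt.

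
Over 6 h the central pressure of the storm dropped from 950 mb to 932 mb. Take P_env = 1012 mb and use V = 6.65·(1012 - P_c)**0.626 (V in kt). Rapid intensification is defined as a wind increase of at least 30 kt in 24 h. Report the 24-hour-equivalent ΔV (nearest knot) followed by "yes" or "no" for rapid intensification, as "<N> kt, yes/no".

V₁: ΔP = 62, V ≈ 6.65 × 62^0.626 ≈ 88.08 kt.
V₂: ΔP = 80, V ≈ 6.65 × 80^0.626 ≈ 103.31 kt.
ΔV over 6 h = 15.23 kt → 24 h equivalent = 15.23 × 24/6 ≈ 60.92 kt.
61 kt ≥ 30 kt ⇒ rapid intensification.

61 kt, yes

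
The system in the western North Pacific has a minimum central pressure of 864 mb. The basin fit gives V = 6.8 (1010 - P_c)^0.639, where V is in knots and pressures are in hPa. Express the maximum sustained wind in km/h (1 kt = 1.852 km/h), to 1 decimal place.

ΔP = 1010 − 864 = 146 mb.
V ≈ 6.8 × 146^0.639 = 6.8 × 24.156 ≈ 164.259 kt.
164.259 × 1.852 ≈ 304.21 km/h → 304.2 km/h.

304.2 km/h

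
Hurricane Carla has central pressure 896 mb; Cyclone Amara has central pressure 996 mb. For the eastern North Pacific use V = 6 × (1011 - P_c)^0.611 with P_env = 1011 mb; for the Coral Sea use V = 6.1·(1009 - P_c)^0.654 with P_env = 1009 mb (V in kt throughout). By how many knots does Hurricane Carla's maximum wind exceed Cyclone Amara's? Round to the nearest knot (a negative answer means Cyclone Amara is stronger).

Hurricane Carla: ΔP = 115; V ≈ 6 × 115^0.611 ≈ 108.95 kt.
Cyclone Amara: ΔP = 13; V ≈ 6.1 × 13^0.654 ≈ 32.65 kt.
Difference ≈ 108.95 − 32.65 = 76.30 → 76 kt.

76 kt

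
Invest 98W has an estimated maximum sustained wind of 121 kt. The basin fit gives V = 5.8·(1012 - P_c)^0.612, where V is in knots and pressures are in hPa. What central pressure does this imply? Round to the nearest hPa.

869 hPa

ΔP = (V / 5.8)^(1/0.612) = (121/5.8)^1.634.
121/5.8 = 20.862; 20.862^1.634 ≈ 143.16 hPa.
P_c = 1012 − 143.16 = 868.84 ≈ 869 hPa.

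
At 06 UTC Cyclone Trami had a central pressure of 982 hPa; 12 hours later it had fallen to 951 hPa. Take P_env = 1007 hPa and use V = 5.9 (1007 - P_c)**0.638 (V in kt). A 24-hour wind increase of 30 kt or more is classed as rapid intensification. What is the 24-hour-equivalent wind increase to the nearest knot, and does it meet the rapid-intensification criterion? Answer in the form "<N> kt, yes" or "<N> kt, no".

V₁: ΔP = 25, V ≈ 5.9 × 25^0.638 ≈ 46.00 kt.
V₂: ΔP = 56, V ≈ 5.9 × 56^0.638 ≈ 76.95 kt.
ΔV over 12 h = 30.95 kt → 24 h equivalent = 30.95 × 24/12 ≈ 61.90 kt.
62 kt ≥ 30 kt ⇒ rapid intensification.

62 kt, yes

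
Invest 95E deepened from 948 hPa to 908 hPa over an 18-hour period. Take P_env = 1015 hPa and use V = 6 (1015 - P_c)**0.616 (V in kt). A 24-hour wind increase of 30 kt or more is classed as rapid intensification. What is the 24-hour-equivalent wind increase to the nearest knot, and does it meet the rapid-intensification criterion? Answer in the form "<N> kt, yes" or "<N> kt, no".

36 kt, yes

V₁: ΔP = 67, V ≈ 6 × 67^0.616 ≈ 79.99 kt.
V₂: ΔP = 107, V ≈ 6 × 107^0.616 ≈ 106.72 kt.
ΔV over 18 h = 26.73 kt → 24 h equivalent = 26.73 × 24/18 ≈ 35.64 kt.
36 kt ≥ 30 kt ⇒ rapid intensification.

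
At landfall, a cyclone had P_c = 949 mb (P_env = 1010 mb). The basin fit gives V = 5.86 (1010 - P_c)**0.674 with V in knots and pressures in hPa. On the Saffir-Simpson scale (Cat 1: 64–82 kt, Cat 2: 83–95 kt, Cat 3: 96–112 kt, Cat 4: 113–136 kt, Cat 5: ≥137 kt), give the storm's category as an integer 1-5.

2

ΔP = 1010 − 949 = 61 mb.
V ≈ 5.86 × 61^0.674 = 5.86 × 15.97 ≈ 94 kt.
94 kt falls in the Category 2 band.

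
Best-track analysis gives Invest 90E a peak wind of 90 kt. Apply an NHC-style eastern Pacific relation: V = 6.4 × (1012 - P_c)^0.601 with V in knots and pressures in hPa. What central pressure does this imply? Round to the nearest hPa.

931 hPa

ΔP = (V / 6.4)^(1/0.601) = (90/6.4)^1.664.
90/6.4 = 14.062; 14.062^1.664 ≈ 81.33 hPa.
P_c = 1012 − 81.33 = 930.67 ≈ 931 hPa.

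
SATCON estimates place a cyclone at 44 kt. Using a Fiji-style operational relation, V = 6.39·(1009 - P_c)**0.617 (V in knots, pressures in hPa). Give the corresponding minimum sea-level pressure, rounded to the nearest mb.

ΔP = (V / 6.39)^(1/0.617) = (44/6.39)^1.621.
44/6.39 = 6.886; 6.886^1.621 ≈ 22.81 mb.
P_c = 1009 − 22.81 = 986.19 ≈ 986 mb.

986 mb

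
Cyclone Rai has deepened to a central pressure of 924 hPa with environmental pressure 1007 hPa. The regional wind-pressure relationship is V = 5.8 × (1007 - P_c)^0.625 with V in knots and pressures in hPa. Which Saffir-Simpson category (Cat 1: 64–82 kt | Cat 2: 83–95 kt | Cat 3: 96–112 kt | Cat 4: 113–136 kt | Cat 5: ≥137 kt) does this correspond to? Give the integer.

ΔP = 1007 − 924 = 83 hPa.
V ≈ 5.8 × 83^0.625 = 5.8 × 15.83 ≈ 92 kt.
92 kt falls in the Category 2 band.

2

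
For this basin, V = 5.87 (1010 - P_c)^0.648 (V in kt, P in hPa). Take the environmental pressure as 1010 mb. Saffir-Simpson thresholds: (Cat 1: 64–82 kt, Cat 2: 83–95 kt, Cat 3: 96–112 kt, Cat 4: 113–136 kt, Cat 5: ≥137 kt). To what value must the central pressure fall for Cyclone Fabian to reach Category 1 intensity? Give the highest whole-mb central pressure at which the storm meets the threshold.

970 mb

Category 1 begins at V = 64 kt.
Required ΔP = (64/5.87)^(1/0.648) = 10.903^1.543 ≈ 39.92 mb.
P_c ≤ 1010 − 39.92 = 970.08, so the highest integer P_c is 970 mb.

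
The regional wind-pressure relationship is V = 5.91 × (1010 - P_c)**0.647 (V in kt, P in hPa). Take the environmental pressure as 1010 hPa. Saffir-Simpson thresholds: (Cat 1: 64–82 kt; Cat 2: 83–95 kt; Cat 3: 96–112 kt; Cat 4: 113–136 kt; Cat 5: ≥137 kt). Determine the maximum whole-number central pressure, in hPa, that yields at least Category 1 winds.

Category 1 begins at V = 64 kt.
Required ΔP = (64/5.91)^(1/0.647) = 10.829^1.546 ≈ 39.72 hPa.
P_c ≤ 1010 − 39.72 = 970.28, so the highest integer P_c is 970 hPa.

970 hPa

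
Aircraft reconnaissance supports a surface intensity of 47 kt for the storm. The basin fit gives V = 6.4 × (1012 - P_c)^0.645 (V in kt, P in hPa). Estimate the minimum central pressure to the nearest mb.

ΔP = (V / 6.4)^(1/0.645) = (47/6.4)^1.550.
47/6.4 = 7.344; 7.344^1.550 ≈ 22.00 mb.
P_c = 1012 − 22.00 = 990.00 ≈ 990 mb.

990 mb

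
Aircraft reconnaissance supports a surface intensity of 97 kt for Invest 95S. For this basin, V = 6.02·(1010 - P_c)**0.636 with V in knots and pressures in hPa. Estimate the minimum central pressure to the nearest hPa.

ΔP = (V / 6.02)^(1/0.636) = (97/6.02)^1.572.
97/6.02 = 16.113; 16.113^1.572 ≈ 79.08 hPa.
P_c = 1010 − 79.08 = 930.92 ≈ 931 hPa.

931 hPa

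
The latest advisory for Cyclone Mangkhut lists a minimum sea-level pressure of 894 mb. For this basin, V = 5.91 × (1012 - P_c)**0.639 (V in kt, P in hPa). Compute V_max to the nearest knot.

ΔP = 1012 − 894 = 118 mb.
118^0.639 ≈ 21.083.
V ≈ 5.91 × 21.083 ≈ 124.6 kt.

125 kt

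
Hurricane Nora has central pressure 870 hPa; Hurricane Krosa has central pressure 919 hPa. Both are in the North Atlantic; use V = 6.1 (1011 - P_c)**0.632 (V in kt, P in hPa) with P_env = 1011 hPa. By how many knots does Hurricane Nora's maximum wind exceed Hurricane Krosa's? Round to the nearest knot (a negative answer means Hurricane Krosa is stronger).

33 kt

Hurricane Nora: ΔP = 141; V ≈ 6.1 × 141^0.632 ≈ 139.20 kt.
Hurricane Krosa: ΔP = 92; V ≈ 6.1 × 92^0.632 ≈ 106.28 kt.
Difference ≈ 139.20 − 106.28 = 32.92 → 33 kt.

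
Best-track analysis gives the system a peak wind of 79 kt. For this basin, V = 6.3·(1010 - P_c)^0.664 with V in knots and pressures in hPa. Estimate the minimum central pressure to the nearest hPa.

ΔP = (V / 6.3)^(1/0.664) = (79/6.3)^1.506.
79/6.3 = 12.540; 12.540^1.506 ≈ 45.09 hPa.
P_c = 1010 − 45.09 = 964.91 ≈ 965 hPa.

965 hPa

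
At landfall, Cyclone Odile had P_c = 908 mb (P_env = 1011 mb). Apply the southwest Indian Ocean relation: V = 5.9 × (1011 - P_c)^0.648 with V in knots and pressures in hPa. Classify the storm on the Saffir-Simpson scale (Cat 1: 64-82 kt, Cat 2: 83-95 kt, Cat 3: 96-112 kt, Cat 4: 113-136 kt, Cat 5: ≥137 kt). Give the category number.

4

ΔP = 1011 − 908 = 103 mb.
V ≈ 5.9 × 103^0.648 = 5.9 × 20.15 ≈ 119 kt.
119 kt falls in the Category 4 band.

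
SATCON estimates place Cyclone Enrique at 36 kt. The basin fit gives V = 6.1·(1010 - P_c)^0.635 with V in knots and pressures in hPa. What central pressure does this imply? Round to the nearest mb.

994 mb

ΔP = (V / 6.1)^(1/0.635) = (36/6.1)^1.575.
36/6.1 = 5.902; 5.902^1.575 ≈ 16.37 mb.
P_c = 1010 − 16.37 = 993.63 ≈ 994 mb.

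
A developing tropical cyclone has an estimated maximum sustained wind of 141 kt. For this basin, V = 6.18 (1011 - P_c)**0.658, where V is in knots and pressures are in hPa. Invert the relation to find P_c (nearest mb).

895 mb

ΔP = (V / 6.18)^(1/0.658) = (141/6.18)^1.520.
141/6.18 = 22.816; 22.816^1.520 ≈ 115.93 mb.
P_c = 1011 − 115.93 = 895.07 ≈ 895 mb.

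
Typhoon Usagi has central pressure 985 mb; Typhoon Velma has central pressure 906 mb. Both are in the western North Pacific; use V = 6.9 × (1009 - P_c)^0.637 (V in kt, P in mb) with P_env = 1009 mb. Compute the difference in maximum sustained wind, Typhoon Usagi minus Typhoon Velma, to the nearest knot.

-80 kt

Typhoon Usagi: ΔP = 24; V ≈ 6.9 × 24^0.637 ≈ 52.24 kt.
Typhoon Velma: ΔP = 103; V ≈ 6.9 × 103^0.637 ≈ 132.14 kt.
Difference ≈ 52.24 − 132.14 = -79.90 → -80 kt.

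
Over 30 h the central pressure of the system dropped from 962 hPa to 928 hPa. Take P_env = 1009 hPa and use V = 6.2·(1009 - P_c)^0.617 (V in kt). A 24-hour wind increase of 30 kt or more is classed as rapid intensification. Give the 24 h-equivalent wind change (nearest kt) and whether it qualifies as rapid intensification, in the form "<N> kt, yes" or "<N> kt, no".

V₁: ΔP = 47, V ≈ 6.2 × 47^0.617 ≈ 66.69 kt.
V₂: ΔP = 81, V ≈ 6.2 × 81^0.617 ≈ 93.31 kt.
ΔV over 30 h = 26.62 kt → 24 h equivalent = 26.62 × 24/30 ≈ 21.30 kt.
21 kt < 30 kt ⇒ not rapid intensification.

21 kt, no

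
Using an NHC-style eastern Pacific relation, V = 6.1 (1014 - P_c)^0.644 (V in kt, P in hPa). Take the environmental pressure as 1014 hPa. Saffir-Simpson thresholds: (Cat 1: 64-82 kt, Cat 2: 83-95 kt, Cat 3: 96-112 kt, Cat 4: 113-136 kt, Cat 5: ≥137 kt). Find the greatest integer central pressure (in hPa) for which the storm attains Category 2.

956 hPa

Category 2 begins at V = 83 kt.
Required ΔP = (83/6.1)^(1/0.644) = 13.607^1.553 ≈ 57.61 hPa.
P_c ≤ 1014 − 57.61 = 956.39, so the highest integer P_c is 956 hPa.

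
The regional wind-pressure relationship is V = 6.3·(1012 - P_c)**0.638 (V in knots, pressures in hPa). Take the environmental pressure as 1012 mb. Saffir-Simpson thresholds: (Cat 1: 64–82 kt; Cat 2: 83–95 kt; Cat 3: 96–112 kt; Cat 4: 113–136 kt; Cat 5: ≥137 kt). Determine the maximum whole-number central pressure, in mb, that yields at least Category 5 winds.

Category 5 begins at V = 137 kt.
Required ΔP = (137/6.3)^(1/0.638) = 21.746^1.567 ≈ 124.80 mb.
P_c ≤ 1012 − 124.80 = 887.20, so the highest integer P_c is 887 mb.

887 mb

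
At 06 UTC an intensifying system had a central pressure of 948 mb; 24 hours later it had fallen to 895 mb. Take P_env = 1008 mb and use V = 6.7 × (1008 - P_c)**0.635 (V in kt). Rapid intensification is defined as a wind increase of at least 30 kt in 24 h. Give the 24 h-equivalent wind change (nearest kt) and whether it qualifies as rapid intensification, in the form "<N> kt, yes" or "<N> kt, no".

45 kt, yes

V₁: ΔP = 60, V ≈ 6.7 × 60^0.635 ≈ 90.20 kt.
V₂: ΔP = 113, V ≈ 6.7 × 113^0.635 ≈ 134.83 kt.
ΔV over 24 h = 44.63 kt → 24 h equivalent = 44.63 × 24/24 ≈ 44.63 kt.
45 kt ≥ 30 kt ⇒ rapid intensification.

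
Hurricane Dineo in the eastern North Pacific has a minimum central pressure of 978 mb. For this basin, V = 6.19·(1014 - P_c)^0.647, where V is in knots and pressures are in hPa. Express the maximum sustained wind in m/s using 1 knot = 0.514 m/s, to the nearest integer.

32 m/s

ΔP = 1014 − 978 = 36 mb.
V ≈ 6.19 × 36^0.647 = 6.19 × 10.161 ≈ 62.895 kt.
62.895 × 0.514 ≈ 32.33 m/s → 32 m/s.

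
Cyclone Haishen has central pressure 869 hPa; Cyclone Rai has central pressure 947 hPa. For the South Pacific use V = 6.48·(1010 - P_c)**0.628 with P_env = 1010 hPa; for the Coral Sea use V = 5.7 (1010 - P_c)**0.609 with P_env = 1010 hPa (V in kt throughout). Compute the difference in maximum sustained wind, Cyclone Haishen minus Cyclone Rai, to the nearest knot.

74 kt

Cyclone Haishen: ΔP = 141; V ≈ 6.48 × 141^0.628 ≈ 144.97 kt.
Cyclone Rai: ΔP = 63; V ≈ 5.7 × 63^0.609 ≈ 71.07 kt.
Difference ≈ 144.97 − 71.07 = 73.90 → 74 kt.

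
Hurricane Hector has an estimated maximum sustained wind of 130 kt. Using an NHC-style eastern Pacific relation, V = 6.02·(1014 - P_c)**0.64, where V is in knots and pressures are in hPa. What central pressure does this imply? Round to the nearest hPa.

892 hPa

ΔP = (V / 6.02)^(1/0.64) = (130/6.02)^1.562.
130/6.02 = 21.595; 21.595^1.562 ≈ 121.60 hPa.
P_c = 1014 − 121.60 = 892.40 ≈ 892 hPa.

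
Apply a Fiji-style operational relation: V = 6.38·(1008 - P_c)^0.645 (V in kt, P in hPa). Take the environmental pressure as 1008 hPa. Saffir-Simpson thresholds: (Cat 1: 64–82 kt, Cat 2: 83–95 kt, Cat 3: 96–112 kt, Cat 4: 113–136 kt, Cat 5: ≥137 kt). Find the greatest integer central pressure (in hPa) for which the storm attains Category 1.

972 hPa

Category 1 begins at V = 64 kt.
Required ΔP = (64/6.38)^(1/0.645) = 10.031^1.550 ≈ 35.69 hPa.
P_c ≤ 1008 − 35.69 = 972.31, so the highest integer P_c is 972 hPa.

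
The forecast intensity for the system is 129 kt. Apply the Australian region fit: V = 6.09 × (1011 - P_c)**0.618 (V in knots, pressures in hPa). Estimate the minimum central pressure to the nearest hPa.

871 hPa

ΔP = (V / 6.09)^(1/0.618) = (129/6.09)^1.618.
129/6.09 = 21.182; 21.182^1.618 ≈ 139.83 hPa.
P_c = 1011 − 139.83 = 871.17 ≈ 871 hPa.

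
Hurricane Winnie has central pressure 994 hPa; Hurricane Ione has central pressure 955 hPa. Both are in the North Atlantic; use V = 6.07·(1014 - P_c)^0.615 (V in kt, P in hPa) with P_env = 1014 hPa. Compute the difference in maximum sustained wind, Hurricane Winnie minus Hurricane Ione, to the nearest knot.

Hurricane Winnie: ΔP = 20; V ≈ 6.07 × 20^0.615 ≈ 38.31 kt.
Hurricane Ione: ΔP = 59; V ≈ 6.07 × 59^0.615 ≈ 74.52 kt.
Difference ≈ 38.31 − 74.52 = -36.21 → -36 kt.

-36 kt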